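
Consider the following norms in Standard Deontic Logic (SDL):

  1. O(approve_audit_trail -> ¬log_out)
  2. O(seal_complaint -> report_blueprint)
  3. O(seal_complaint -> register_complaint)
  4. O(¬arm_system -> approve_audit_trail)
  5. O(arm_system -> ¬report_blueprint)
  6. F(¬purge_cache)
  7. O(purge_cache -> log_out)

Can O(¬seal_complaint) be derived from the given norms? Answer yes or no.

Yes

Premise 6 is F(¬purge_cache), i.e. O(purge_cache).
With premise 7, O(purge_cache -> log_out), the K-axiom yields O(log_out).
Premise 1, O(approve_audit_trail -> ¬log_out), contraposes to O(log_out -> ¬approve_audit_trail); with O(log_out) we get O(¬approve_audit_trail).
Premise 4 is O(¬arm_system -> approve_audit_trail); contrapositively O(¬approve_audit_trail -> arm_system). Since O(¬approve_audit_trail) holds, K gives O(arm_system).
From O(arm_system) and premise 5, O(arm_system -> ¬report_blueprint), we obtain O(¬report_blueprint).
Premise 2 is O(seal_complaint -> report_blueprint); contrapositively O(¬report_blueprint -> ¬seal_complaint). Since O(¬report_blueprint) holds, K gives O(¬seal_complaint).
Premise 3 does not contribute to this derivation.
So O(¬seal_complaint) follows.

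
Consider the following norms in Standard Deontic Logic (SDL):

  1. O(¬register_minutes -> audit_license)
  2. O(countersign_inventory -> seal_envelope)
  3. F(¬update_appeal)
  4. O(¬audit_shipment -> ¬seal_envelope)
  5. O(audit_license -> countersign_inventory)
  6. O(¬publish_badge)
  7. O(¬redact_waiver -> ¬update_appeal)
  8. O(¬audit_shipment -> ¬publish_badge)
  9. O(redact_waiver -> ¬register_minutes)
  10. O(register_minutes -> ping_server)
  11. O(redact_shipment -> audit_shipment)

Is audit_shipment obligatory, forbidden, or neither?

Obligatory

Premise 3 is F(¬update_appeal), i.e. O(update_appeal).
The contrapositive of premise 7 (O(¬redact_waiver -> ¬update_appeal)) is O(update_appeal -> redact_waiver), and O(update_appeal) is already established, so O(redact_waiver).
Premise 9 is O(redact_waiver -> ¬register_minutes); since O(redact_waiver), deontic closure gives O(¬register_minutes).
Premise 1 is O(¬register_minutes -> audit_license); since O(¬register_minutes), deontic closure gives O(audit_license).
Premise 5 is O(audit_license -> countersign_inventory); since O(audit_license), deontic closure gives O(countersign_inventory).
Applying K to premise 2 (O(countersign_inventory -> seal_envelope)) and O(countersign_inventory) yields O(seal_envelope).
Premise 4, O(¬audit_shipment -> ¬seal_envelope), contraposes to O(seal_envelope -> audit_shipment); with O(seal_envelope) we get O(audit_shipment).
Premises 6, 8, 10, 11 do not contribute to this derivation.
Hence audit_shipment is obligatory.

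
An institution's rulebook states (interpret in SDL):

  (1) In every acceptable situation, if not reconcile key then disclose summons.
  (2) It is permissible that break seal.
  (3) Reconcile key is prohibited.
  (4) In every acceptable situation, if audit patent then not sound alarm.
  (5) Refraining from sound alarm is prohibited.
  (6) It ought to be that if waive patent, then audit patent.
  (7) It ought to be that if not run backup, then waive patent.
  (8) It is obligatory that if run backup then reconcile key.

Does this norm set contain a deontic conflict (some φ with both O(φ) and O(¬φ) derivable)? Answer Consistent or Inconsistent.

Inconsistent

F(¬sound_alarm) at premise 5 means O(sound_alarm).
Premise 4 is O(audit_patent → ¬sound_alarm); contrapositively O(sound_alarm → ¬audit_patent). Since O(sound_alarm) holds, K gives O(¬audit_patent).
The contrapositive of premise 6 (O(waive_patent → audit_patent)) is O(¬audit_patent → ¬waive_patent), and O(¬audit_patent) is already established, so O(¬waive_patent).
The contrapositive of premise 7 (O(¬run_backup → waive_patent)) is O(¬waive_patent → run_backup), and O(¬waive_patent) is already established, so O(run_backup).
With premise 8, O(run_backup → reconcile_key), the K-axiom yields O(reconcile_key).
Yet premise 3 is F(reconcile_key), i.e. O(¬reconcile_key).
We now have both O(reconcile_key) and O(¬reconcile_key) — reconcile_key is simultaneously obligatory and forbidden, violating the D-axiom.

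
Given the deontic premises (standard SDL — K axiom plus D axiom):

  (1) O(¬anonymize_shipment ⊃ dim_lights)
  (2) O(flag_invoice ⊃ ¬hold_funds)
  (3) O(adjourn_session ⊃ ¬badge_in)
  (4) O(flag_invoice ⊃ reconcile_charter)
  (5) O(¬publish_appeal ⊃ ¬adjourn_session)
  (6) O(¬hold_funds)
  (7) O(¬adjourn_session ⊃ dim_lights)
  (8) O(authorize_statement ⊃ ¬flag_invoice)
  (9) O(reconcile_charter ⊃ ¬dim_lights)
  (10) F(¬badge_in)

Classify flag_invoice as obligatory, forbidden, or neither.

Forbidden

Premise 10, F(¬badge_in), is equivalent to O(badge_in).
Premise 3, O(adjourn_session ⊃ ¬badge_in), contraposes to O(badge_in ⊃ ¬adjourn_session); with O(badge_in) we get O(¬adjourn_session).
Applying K to premise 7 (O(¬adjourn_session ⊃ dim_lights)) and O(¬adjourn_session) yields O(dim_lights).
Premise 9 is O(reconcile_charter ⊃ ¬dim_lights); contrapositively O(dim_lights ⊃ ¬reconcile_charter). Since O(dim_lights) holds, K gives O(¬reconcile_charter).
Premise 4, O(flag_invoice ⊃ reconcile_charter), contraposes to O(¬reconcile_charter ⊃ ¬flag_invoice); with O(¬reconcile_charter) we get O(¬flag_invoice).
Premises 1, 2, 5, 6, 8 do not contribute to this derivation.
Thus O(¬flag_invoice), which is F(flag_invoice): flag_invoice is forbidden.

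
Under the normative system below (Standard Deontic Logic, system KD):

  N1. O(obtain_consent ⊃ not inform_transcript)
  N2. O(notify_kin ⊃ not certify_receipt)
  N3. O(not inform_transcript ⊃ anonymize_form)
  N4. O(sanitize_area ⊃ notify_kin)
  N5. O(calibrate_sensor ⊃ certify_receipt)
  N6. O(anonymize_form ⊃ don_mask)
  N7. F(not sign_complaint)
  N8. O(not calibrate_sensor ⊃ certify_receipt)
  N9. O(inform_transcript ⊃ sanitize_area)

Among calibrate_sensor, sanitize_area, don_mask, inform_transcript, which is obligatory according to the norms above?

Premises 8 and 5 cover both cases: O(not calibrate_sensor ⊃ certify_receipt) and O(calibrate_sensor ⊃ certify_receipt). Since not calibrate_sensor ∨ calibrate_sensor is a tautology, O(certify_receipt) follows.
Premise 2, O(notify_kin ⊃ not certify_receipt), contraposes to O(certify_receipt ⊃ not notify_kin); with O(certify_receipt) we get O(not notify_kin).
The contrapositive of premise 4 (O(sanitize_area ⊃ notify_kin)) is O(not notify_kin ⊃ not sanitize_area), and O(not notify_kin) is already established, so O(not sanitize_area).
Premise 9, O(inform_transcript ⊃ sanitize_area), contraposes to O(not sanitize_area ⊃ not inform_transcript); with O(not sanitize_area) we get O(not inform_transcript).
From O(not inform_transcript) and premise 3, O(not inform_transcript ⊃ anonymize_form), we obtain O(anonymize_form).
Applying K to premise 6 (O(anonymize_form ⊃ don_mask)) and O(anonymize_form) yields O(don_mask).
So O(don_mask) holds — don_mask is obligatory. None of the other listed options is made obligatory by any chain of premises.

don_mask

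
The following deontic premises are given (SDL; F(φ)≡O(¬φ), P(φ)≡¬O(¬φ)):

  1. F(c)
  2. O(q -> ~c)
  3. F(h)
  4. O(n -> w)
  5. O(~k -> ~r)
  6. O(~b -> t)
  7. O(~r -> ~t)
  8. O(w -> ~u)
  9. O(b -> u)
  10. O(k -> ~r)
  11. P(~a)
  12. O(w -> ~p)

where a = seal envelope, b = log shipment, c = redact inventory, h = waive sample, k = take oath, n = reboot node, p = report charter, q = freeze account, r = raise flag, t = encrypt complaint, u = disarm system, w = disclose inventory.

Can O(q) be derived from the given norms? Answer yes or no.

No

Premise 2 is O(q -> ~c); even if O(~c) held, inferring O(q) would be affirming the consequent — invalid.
No other premise forces O(q). An ideal world satisfying every premise can still have q false, so O(q) is not derivable.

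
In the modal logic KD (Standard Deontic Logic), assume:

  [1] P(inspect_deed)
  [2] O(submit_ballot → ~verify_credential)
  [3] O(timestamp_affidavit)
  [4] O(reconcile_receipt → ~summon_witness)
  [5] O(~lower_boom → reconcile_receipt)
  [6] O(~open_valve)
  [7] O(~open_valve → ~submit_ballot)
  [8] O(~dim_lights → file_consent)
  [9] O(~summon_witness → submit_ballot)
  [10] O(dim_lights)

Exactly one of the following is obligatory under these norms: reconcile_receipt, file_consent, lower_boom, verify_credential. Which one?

lower_boom

Premise 6 gives O(~open_valve).
Applying K to premise 7 (O(~open_valve → ~submit_ballot)) and O(~open_valve) yields O(~submit_ballot).
The contrapositive of premise 9 (O(~summon_witness → submit_ballot)) is O(~submit_ballot → summon_witness), and O(~submit_ballot) is already established, so O(summon_witness).
Premise 4 is O(reconcile_receipt → ~summon_witness); contrapositively O(summon_witness → ~reconcile_receipt). Since O(summon_witness) holds, K gives O(~reconcile_receipt).
Premise 5, O(~lower_boom → reconcile_receipt), contraposes to O(~reconcile_receipt → lower_boom); with O(~reconcile_receipt) we get O(lower_boom).
So O(lower_boom) holds — lower_boom is obligatory. None of the other listed options is made obligatory by any chain of premises.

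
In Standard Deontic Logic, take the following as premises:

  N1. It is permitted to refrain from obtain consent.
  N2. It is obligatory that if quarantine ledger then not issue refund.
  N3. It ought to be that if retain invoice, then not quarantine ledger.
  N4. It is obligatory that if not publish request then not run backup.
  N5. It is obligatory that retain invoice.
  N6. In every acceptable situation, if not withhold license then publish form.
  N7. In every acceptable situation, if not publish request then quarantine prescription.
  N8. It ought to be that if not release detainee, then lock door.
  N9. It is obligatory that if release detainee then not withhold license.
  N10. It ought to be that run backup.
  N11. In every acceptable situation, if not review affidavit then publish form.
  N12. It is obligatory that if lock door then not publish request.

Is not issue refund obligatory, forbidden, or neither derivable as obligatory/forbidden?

Neither

Premise 2 is O(quarantine_ledger → ¬issue_refund), but O(quarantine_ledger) is not derivable from the premises, so it does not yield O(¬issue_refund).
No premise or chain of K-axiom applications forces O(¬issue_refund), and none forces O(issue_refund). So ¬issue_refund is neither obligatory nor forbidden under these norms.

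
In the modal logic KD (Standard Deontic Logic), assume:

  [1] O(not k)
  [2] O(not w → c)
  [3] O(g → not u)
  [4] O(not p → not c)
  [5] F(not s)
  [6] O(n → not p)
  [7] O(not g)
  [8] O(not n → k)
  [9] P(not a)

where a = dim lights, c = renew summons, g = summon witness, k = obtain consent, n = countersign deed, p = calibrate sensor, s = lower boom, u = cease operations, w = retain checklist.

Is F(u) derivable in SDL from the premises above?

Premise 3 is O(g → not u), but O(g) is not derivable from the premises, so it does not yield O(not u).
No other premise forces O(not u). An ideal world satisfying every premise can still have u true, so F(u) is not derivable.

No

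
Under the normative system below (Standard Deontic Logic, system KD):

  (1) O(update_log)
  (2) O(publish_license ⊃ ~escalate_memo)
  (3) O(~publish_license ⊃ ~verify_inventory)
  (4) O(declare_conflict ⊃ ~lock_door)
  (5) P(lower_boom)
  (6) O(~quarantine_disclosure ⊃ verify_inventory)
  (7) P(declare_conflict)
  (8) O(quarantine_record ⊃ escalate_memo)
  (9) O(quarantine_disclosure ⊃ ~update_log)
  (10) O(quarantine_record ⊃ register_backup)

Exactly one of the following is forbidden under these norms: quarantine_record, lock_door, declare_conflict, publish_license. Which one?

From premise 1 we have O(update_log).
The contrapositive of premise 9 (O(quarantine_disclosure ⊃ ~update_log)) is O(update_log ⊃ ~quarantine_disclosure), and O(update_log) is already established, so O(~quarantine_disclosure).
With premise 6, O(~quarantine_disclosure ⊃ verify_inventory), the K-axiom yields O(verify_inventory).
Premise 3, O(~publish_license ⊃ ~verify_inventory), contraposes to O(verify_inventory ⊃ publish_license); with O(verify_inventory) we get O(publish_license).
Applying K to premise 2 (O(publish_license ⊃ ~escalate_memo)) and O(publish_license) yields O(~escalate_memo).
The contrapositive of premise 8 (O(quarantine_record ⊃ escalate_memo)) is O(~escalate_memo ⊃ ~quarantine_record), and O(~escalate_memo) is already established, so O(~quarantine_record).
So O(~quarantine_record) holds, i.e. quarantine_record is forbidden. None of the other listed options is forbidden under the premises.

quarantine_record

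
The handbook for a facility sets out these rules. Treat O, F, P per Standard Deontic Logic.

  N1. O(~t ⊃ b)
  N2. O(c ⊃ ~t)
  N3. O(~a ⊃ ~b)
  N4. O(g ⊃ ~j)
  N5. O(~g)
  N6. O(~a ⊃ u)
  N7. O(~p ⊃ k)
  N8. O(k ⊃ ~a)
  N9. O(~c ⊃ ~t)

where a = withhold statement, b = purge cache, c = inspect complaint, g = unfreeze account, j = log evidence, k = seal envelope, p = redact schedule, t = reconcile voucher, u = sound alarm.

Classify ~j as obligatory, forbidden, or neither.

Premise 4 is O(g ⊃ ~j), but O(g) is not derivable from the premises, so it does not yield O(~j).
No premise or chain of K-axiom applications forces O(~j), and none forces O(j). So ~j is neither obligatory nor forbidden under these norms.

Neither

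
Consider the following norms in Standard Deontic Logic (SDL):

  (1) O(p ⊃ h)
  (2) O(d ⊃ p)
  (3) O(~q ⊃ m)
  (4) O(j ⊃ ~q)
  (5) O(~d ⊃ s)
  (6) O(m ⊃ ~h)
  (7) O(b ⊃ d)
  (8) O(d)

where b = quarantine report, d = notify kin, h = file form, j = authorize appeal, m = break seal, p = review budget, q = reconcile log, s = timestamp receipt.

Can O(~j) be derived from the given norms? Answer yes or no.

Yes

From premise 8 we have O(d).
Applying K to premise 2 (O(d ⊃ p)) and O(d) yields O(p).
From O(p) and premise 1, O(p ⊃ h), we obtain O(h).
The contrapositive of premise 6 (O(m ⊃ ~h)) is O(h ⊃ ~m), and O(h) is already established, so O(~m).
Premise 3 is O(~q ⊃ m); contrapositively O(~m ⊃ q). Since O(~m) holds, K gives O(q).
Premise 4 is O(j ⊃ ~q); contrapositively O(q ⊃ ~j). Since O(q) holds, K gives O(~j).
Premises 5, 7 do not contribute to this derivation.
So O(~j) follows.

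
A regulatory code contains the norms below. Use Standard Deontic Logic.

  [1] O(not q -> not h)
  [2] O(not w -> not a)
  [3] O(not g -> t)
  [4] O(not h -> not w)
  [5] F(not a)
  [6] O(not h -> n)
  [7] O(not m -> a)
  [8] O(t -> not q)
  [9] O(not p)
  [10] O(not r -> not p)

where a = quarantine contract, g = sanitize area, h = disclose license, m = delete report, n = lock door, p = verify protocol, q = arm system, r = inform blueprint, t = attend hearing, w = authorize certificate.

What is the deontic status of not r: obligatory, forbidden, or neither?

Neither

Premise 10 is O(not r -> not p); even if O(not p) held, inferring O(not r) would be affirming the consequent — invalid.
No premise or chain of K-axiom applications forces O(not r), and none forces O(r). So not r is neither obligatory nor forbidden under these norms.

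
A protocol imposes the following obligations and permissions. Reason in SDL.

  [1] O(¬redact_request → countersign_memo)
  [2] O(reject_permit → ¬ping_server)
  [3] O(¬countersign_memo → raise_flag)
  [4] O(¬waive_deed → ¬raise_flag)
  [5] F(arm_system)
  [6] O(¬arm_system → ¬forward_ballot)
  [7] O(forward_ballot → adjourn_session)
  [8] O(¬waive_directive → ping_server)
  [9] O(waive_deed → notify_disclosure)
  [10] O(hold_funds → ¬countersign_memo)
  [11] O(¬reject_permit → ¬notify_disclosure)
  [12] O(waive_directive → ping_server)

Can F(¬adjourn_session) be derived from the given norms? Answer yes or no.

No

Premise 7 is O(forward_ballot → adjourn_session), but O(forward_ballot) is not derivable from the premises, so it does not yield O(adjourn_session).
No other premise forces O(adjourn_session). An ideal world satisfying every premise can still have ¬adjourn_session true, so F(¬adjourn_session) is not derivable.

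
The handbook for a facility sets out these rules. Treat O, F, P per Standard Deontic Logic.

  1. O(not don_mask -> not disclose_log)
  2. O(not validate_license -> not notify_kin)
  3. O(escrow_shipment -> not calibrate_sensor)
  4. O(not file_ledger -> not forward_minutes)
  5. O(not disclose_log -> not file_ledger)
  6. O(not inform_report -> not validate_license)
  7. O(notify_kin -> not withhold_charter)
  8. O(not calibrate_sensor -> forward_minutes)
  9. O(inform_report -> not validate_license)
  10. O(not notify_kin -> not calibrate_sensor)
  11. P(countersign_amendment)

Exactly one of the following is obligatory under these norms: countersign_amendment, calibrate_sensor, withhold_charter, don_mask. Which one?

By case analysis on not inform_report: premise 6 gives O(not inform_report -> not validate_license) and premise 9 gives O(inform_report -> not validate_license), so O(not validate_license) either way.
With premise 2, O(not validate_license -> not notify_kin), the K-axiom yields O(not notify_kin).
Premise 10 is O(not notify_kin -> not calibrate_sensor); since O(not notify_kin), deontic closure gives O(not calibrate_sensor).
From O(not calibrate_sensor) and premise 8, O(not calibrate_sensor -> forward_minutes), we obtain O(forward_minutes).
Premise 4, O(not file_ledger -> not forward_minutes), contraposes to O(forward_minutes -> file_ledger); with O(forward_minutes) we get O(file_ledger).
Premise 5 is O(not disclose_log -> not file_ledger); contrapositively O(file_ledger -> disclose_log). Since O(file_ledger) holds, K gives O(disclose_log).
The contrapositive of premise 1 (O(not don_mask -> not disclose_log)) is O(disclose_log -> don_mask), and O(disclose_log) is already established, so O(don_mask).
So O(don_mask) holds — don_mask is obligatory. None of the other listed options is made obligatory by any chain of premises.

don_mask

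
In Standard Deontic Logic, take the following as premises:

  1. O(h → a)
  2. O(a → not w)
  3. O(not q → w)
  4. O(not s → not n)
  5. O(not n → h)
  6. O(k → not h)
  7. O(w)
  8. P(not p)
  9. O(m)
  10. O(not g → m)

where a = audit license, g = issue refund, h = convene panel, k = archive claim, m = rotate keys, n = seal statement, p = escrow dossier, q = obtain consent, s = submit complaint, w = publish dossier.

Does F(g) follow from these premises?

Premise 10 is O(not g → m); even if O(m) held, inferring O(not g) would be affirming the consequent — invalid.
No other premise forces O(not g). An ideal world satisfying every premise can still have g true, so F(g) is not derivable.

No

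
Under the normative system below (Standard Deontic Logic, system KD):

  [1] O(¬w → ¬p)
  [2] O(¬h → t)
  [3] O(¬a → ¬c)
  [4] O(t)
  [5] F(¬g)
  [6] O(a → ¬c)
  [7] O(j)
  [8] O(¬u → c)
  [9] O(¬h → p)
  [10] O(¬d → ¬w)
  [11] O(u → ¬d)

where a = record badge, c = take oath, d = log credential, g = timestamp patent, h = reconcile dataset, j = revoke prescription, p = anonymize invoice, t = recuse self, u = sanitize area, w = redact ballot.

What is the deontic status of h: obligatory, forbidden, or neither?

Obligatory

By case analysis on ¬a: premise 3 gives O(¬a → ¬c) and premise 6 gives O(a → ¬c), so O(¬c) either way.
Premise 8 is O(¬u → c); contrapositively O(¬c → u). Since O(¬c) holds, K gives O(u).
With premise 11, O(u → ¬d), the K-axiom yields O(¬d).
From O(¬d) and premise 10, O(¬d → ¬w), we obtain O(¬w).
Applying K to premise 1 (O(¬w → ¬p)) and O(¬w) yields O(¬p).
The contrapositive of premise 9 (O(¬h → p)) is O(¬p → h), and O(¬p) is already established, so O(h).
Premises 2, 4, 5, 7 do not contribute to this derivation.
Hence h is obligatory.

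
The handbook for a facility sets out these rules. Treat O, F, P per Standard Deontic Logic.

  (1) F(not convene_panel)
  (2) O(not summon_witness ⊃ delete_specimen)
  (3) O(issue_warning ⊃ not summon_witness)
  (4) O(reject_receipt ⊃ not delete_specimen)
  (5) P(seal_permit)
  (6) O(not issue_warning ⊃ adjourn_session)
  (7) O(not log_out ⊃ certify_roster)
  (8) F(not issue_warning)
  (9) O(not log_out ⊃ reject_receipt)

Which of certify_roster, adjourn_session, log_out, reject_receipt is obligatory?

Premise 8, F(not issue_warning), is equivalent to O(issue_warning).
With premise 3, O(issue_warning ⊃ not summon_witness), the K-axiom yields O(not summon_witness).
With premise 2, O(not summon_witness ⊃ delete_specimen), the K-axiom yields O(delete_specimen).
Premise 4 is O(reject_receipt ⊃ not delete_specimen); contrapositively O(delete_specimen ⊃ not reject_receipt). Since O(delete_specimen) holds, K gives O(not reject_receipt).
The contrapositive of premise 9 (O(not log_out ⊃ reject_receipt)) is O(not reject_receipt ⊃ log_out), and O(not reject_receipt) is already established, so O(log_out).
So O(log_out) holds — log_out is obligatory. None of the other listed options is made obligatory by any chain of premises.

log_out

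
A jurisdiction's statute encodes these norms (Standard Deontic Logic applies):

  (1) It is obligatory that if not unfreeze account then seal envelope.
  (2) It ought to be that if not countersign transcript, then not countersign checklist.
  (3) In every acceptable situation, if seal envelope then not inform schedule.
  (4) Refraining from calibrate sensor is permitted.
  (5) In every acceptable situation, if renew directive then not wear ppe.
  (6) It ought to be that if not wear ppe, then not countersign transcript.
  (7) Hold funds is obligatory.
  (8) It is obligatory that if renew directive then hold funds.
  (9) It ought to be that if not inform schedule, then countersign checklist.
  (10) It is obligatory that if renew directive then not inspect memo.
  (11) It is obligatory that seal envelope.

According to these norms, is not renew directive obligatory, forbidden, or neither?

Obligatory

Premise 11 states O(seal_envelope) outright.
From O(seal_envelope) and premise 3, O(seal_envelope → ¬inform_schedule), we obtain O(¬inform_schedule).
With premise 9, O(¬inform_schedule → countersign_checklist), the K-axiom yields O(countersign_checklist).
Premise 2 is O(¬countersign_transcript → ¬countersign_checklist); contrapositively O(countersign_checklist → countersign_transcript). Since O(countersign_checklist) holds, K gives O(countersign_transcript).
Premise 6, O(¬wear_ppe → ¬countersign_transcript), contraposes to O(countersign_transcript → wear_ppe); with O(countersign_transcript) we get O(wear_ppe).
Premise 5 is O(renew_directive → ¬wear_ppe); contrapositively O(wear_ppe → ¬renew_directive). Since O(wear_ppe) holds, K gives O(¬renew_directive).
Premises 1, 4, 7, 8, 10 do not contribute to this derivation.
Hence ¬renew_directive is obligatory.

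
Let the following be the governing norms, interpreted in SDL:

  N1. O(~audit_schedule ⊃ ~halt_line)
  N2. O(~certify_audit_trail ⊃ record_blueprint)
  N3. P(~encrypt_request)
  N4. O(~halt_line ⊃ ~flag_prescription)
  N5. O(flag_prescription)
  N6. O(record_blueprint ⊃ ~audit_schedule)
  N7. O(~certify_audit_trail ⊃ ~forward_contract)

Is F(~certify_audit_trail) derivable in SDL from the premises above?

Premise 5 states O(flag_prescription) outright.
Premise 4 is O(~halt_line ⊃ ~flag_prescription); contrapositively O(flag_prescription ⊃ halt_line). Since O(flag_prescription) holds, K gives O(halt_line).
Premise 1, O(~audit_schedule ⊃ ~halt_line), contraposes to O(halt_line ⊃ audit_schedule); with O(halt_line) we get O(audit_schedule).
The contrapositive of premise 6 (O(record_blueprint ⊃ ~audit_schedule)) is O(audit_schedule ⊃ ~record_blueprint), and O(audit_schedule) is already established, so O(~record_blueprint).
Premise 2 is O(~certify_audit_trail ⊃ record_blueprint); contrapositively O(~record_blueprint ⊃ certify_audit_trail). Since O(~record_blueprint) holds, K gives O(certify_audit_trail).
Premises 3, 7 do not contribute to this derivation.
So O(certify_audit_trail) holds, i.e. F(~certify_audit_trail). The claim follows.

Yes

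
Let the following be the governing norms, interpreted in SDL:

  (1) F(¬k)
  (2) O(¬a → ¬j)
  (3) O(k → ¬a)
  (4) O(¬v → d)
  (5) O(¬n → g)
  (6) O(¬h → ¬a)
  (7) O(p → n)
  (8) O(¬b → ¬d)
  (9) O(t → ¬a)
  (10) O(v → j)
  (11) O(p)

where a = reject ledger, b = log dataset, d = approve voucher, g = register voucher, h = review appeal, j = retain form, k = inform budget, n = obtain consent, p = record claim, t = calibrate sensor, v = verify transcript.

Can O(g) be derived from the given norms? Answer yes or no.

No

Premise 5 is O(¬n → g), but O(¬n) is not derivable from the premises, so it does not yield O(g).
No other premise forces O(g). An ideal world satisfying every premise can still have g false, so O(g) is not derivable.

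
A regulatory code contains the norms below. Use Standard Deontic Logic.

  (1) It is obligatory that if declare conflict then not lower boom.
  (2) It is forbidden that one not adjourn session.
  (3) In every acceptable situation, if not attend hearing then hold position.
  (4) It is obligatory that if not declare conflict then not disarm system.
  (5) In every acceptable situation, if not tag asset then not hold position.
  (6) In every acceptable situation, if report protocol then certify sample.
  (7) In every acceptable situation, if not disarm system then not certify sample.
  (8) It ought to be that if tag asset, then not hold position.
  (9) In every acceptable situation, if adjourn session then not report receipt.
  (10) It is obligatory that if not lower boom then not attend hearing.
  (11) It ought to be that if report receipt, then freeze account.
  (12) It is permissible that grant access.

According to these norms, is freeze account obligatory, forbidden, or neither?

Neither

Premise 11 is O(report_receipt → freeze_account), but O(report_receipt) is not derivable from the premises, so it does not yield O(freeze_account).
No premise or chain of K-axiom applications forces O(freeze_account), and none forces O(¬freeze_account). So freeze_account is neither obligatory nor forbidden under these norms.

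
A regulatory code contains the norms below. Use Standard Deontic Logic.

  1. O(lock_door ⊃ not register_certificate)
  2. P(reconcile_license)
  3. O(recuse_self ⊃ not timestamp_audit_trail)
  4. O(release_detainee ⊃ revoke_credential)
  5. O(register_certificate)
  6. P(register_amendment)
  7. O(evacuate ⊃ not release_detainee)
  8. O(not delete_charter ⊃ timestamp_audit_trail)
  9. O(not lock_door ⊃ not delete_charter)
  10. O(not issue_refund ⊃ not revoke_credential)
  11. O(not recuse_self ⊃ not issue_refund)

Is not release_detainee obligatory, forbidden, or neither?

Obligatory

Premise 5 states O(register_certificate) outright.
Premise 1, O(lock_door ⊃ not register_certificate), contraposes to O(register_certificate ⊃ not lock_door); with O(register_certificate) we get O(not lock_door).
Premise 9 is O(not lock_door ⊃ not delete_charter); since O(not lock_door), deontic closure gives O(not delete_charter).
Premise 8 is O(not delete_charter ⊃ timestamp_audit_trail); since O(not delete_charter), deontic closure gives O(timestamp_audit_trail).
Premise 3, O(recuse_self ⊃ not timestamp_audit_trail), contraposes to O(timestamp_audit_trail ⊃ not recuse_self); with O(timestamp_audit_trail) we get O(not recuse_self).
With premise 11, O(not recuse_self ⊃ not issue_refund), the K-axiom yields O(not issue_refund).
From O(not issue_refund) and premise 10, O(not issue_refund ⊃ not revoke_credential), we obtain O(not revoke_credential).
Premise 4 is O(release_detainee ⊃ revoke_credential); contrapositively O(not revoke_credential ⊃ not release_detainee). Since O(not revoke_credential) holds, K gives O(not release_detainee).
Premises 2, 6, 7 do not contribute to this derivation.
Hence not release_detainee is obligatory.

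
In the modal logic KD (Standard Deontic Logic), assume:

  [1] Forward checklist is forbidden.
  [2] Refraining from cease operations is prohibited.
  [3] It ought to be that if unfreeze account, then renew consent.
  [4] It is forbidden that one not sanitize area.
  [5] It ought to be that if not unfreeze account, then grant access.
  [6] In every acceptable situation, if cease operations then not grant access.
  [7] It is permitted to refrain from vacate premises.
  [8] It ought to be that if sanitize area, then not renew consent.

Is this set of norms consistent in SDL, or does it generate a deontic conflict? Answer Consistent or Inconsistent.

Inconsistent

F(¬sanitize_area) at premise 4 means O(sanitize_area).
Applying K to premise 8 (O(sanitize_area → ¬renew_consent)) and O(sanitize_area) yields O(¬renew_consent).
Premise 3, O(unfreeze_account → renew_consent), contraposes to O(¬renew_consent → ¬unfreeze_account); with O(¬renew_consent) we get O(¬unfreeze_account).
From O(¬unfreeze_account) and premise 5, O(¬unfreeze_account → grant_access), we obtain O(grant_access).
Premise 6, O(cease_operations → ¬grant_access), contraposes to O(grant_access → ¬cease_operations); with O(grant_access) we get O(¬cease_operations).
But premise 2, F(¬cease_operations), means O(cease_operations).
We now have both O(¬cease_operations) and O(cease_operations) — cease_operations is simultaneously obligatory and forbidden, violating the D-axiom.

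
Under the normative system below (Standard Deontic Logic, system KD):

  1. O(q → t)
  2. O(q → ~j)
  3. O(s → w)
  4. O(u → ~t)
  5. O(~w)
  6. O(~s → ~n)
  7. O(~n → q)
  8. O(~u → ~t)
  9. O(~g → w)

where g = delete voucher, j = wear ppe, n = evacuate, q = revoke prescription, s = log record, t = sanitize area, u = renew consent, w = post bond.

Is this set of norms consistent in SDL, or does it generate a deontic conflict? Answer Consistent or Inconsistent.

Premises 4 and 8 cover both cases: O(u → ~t) and O(~u → ~t). Since u ∨ ~u is a tautology, O(~t) follows.
Premise 1 is O(q → t); contrapositively O(~t → ~q). Since O(~t) holds, K gives O(~q).
Premise 7, O(~n → q), contraposes to O(~q → n); with O(~q) we get O(n).
Premise 6, O(~s → ~n), contraposes to O(n → s); with O(n) we get O(s).
From O(s) and premise 3, O(s → w), we obtain O(w).
Yet premise 5 states O(~w).
We now have both O(w) and O(~w) — w is simultaneously obligatory and forbidden, violating the D-axiom.

Inconsistent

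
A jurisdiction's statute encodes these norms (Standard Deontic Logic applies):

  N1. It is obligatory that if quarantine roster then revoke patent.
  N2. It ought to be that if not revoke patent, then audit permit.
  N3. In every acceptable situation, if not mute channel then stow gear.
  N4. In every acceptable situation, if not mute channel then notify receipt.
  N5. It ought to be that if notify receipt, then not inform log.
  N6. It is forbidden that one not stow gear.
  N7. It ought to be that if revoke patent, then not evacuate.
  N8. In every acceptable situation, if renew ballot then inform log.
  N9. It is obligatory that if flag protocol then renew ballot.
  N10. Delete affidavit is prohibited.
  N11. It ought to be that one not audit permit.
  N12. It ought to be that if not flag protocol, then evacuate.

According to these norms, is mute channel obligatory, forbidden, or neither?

Obligatory

Premise 11 states O(¬audit_permit) outright.
Premise 2 is O(¬revoke_patent → audit_permit); contrapositively O(¬audit_permit → revoke_patent). Since O(¬audit_permit) holds, K gives O(revoke_patent).
Applying K to premise 7 (O(revoke_patent → ¬evacuate)) and O(revoke_patent) yields O(¬evacuate).
The contrapositive of premise 12 (O(¬flag_protocol → evacuate)) is O(¬evacuate → flag_protocol), and O(¬evacuate) is already established, so O(flag_protocol).
Applying K to premise 9 (O(flag_protocol → renew_ballot)) and O(flag_protocol) yields O(renew_ballot).
Premise 8 is O(renew_ballot → inform_log); since O(renew_ballot), deontic closure gives O(inform_log).
The contrapositive of premise 5 (O(notify_receipt → ¬inform_log)) is O(inform_log → ¬notify_receipt), and O(inform_log) is already established, so O(¬notify_receipt).
Premise 4 is O(¬mute_channel → notify_receipt); contrapositively O(¬notify_receipt → mute_channel). Since O(¬notify_receipt) holds, K gives O(mute_channel).
Premises 1, 3, 6, 10 do not contribute to this derivation.
Hence mute_channel is obligatory.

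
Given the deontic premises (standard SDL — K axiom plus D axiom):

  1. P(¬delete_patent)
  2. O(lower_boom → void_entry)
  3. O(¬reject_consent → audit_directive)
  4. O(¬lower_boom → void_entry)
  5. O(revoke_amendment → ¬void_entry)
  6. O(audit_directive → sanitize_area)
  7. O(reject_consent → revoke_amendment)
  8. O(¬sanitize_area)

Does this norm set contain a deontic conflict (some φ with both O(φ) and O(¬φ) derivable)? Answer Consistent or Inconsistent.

Premises 4 and 2 cover both cases: O(¬lower_boom → void_entry) and O(lower_boom → void_entry). Since ¬lower_boom ∨ lower_boom is a tautology, O(void_entry) follows.
Premise 5 is O(revoke_amendment → ¬void_entry); contrapositively O(void_entry → ¬revoke_amendment). Since O(void_entry) holds, K gives O(¬revoke_amendment).
Premise 7 is O(reject_consent → revoke_amendment); contrapositively O(¬revoke_amendment → ¬reject_consent). Since O(¬revoke_amendment) holds, K gives O(¬reject_consent).
From O(¬reject_consent) and premise 3, O(¬reject_consent → audit_directive), we obtain O(audit_directive).
From O(audit_directive) and premise 6, O(audit_directive → sanitize_area), we obtain O(sanitize_area).
However, premise 8 gives O(¬sanitize_area).
We now have both O(sanitize_area) and O(¬sanitize_area) — sanitize_area is simultaneously obligatory and forbidden, violating the D-axiom.

Inconsistent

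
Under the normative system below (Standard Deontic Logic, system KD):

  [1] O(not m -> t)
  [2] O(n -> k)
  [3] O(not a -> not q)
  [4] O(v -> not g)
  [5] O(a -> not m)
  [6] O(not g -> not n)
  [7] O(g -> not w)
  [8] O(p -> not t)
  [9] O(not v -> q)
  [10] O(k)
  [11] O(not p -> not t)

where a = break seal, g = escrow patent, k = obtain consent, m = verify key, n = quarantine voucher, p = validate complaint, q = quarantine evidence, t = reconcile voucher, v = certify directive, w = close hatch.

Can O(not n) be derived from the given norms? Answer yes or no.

Premises 8 and 11 are O(p -> not t) and O(not p -> not t); every ideal world satisfies p or not p, so in either case not t holds — hence O(not t).
The contrapositive of premise 1 (O(not m -> t)) is O(not t -> m), and O(not t) is already established, so O(m).
Premise 5 is O(a -> not m); contrapositively O(m -> not a). Since O(m) holds, K gives O(not a).
Applying K to premise 3 (O(not a -> not q)) and O(not a) yields O(not q).
The contrapositive of premise 9 (O(not v -> q)) is O(not q -> v), and O(not q) is already established, so O(v).
Applying K to premise 4 (O(v -> not g)) and O(v) yields O(not g).
Premise 6 is O(not g -> not n); since O(not g), deontic closure gives O(not n).
Premises 2, 7, 10 do not contribute to this derivation.
So O(not n) follows.

Yes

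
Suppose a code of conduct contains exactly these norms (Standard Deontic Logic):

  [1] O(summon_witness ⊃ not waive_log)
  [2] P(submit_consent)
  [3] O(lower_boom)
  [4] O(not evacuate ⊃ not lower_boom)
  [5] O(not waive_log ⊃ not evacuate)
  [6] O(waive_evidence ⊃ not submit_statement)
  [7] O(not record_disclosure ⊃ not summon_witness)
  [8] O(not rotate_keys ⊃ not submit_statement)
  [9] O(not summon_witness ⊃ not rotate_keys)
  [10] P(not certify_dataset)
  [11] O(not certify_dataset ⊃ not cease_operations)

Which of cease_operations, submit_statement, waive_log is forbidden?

submit_statement

From premise 3 we have O(lower_boom).
Premise 4 is O(not evacuate ⊃ not lower_boom); contrapositively O(lower_boom ⊃ evacuate). Since O(lower_boom) holds, K gives O(evacuate).
The contrapositive of premise 5 (O(not waive_log ⊃ not evacuate)) is O(evacuate ⊃ waive_log), and O(evacuate) is already established, so O(waive_log).
Premise 1, O(summon_witness ⊃ not waive_log), contraposes to O(waive_log ⊃ not summon_witness); with O(waive_log) we get O(not summon_witness).
From O(not summon_witness) and premise 9, O(not summon_witness ⊃ not rotate_keys), we obtain O(not rotate_keys).
With premise 8, O(not rotate_keys ⊃ not submit_statement), the K-axiom yields O(not submit_statement).
So O(not submit_statement) holds, i.e. submit_statement is forbidden. None of the other listed options is forbidden under the premises.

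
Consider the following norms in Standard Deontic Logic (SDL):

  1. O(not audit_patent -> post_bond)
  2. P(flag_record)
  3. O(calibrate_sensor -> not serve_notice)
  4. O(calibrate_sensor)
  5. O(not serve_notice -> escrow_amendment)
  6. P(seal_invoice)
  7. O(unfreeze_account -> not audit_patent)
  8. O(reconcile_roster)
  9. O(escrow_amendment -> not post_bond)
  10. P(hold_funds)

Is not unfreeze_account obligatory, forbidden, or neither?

Premise 4 states O(calibrate_sensor) outright.
From O(calibrate_sensor) and premise 3, O(calibrate_sensor -> not serve_notice), we obtain O(not serve_notice).
Premise 5 is O(not serve_notice -> escrow_amendment); since O(not serve_notice), deontic closure gives O(escrow_amendment).
Premise 9 is O(escrow_amendment -> not post_bond); since O(escrow_amendment), deontic closure gives O(not post_bond).
The contrapositive of premise 1 (O(not audit_patent -> post_bond)) is O(not post_bond -> audit_patent), and O(not post_bond) is already established, so O(audit_patent).
The contrapositive of premise 7 (O(unfreeze_account -> not audit_patent)) is O(audit_patent -> not unfreeze_account), and O(audit_patent) is already established, so O(not unfreeze_account).
Premises 2, 6, 8, 10 do not contribute to this derivation.
Hence not unfreeze_account is obligatory.

Obligatory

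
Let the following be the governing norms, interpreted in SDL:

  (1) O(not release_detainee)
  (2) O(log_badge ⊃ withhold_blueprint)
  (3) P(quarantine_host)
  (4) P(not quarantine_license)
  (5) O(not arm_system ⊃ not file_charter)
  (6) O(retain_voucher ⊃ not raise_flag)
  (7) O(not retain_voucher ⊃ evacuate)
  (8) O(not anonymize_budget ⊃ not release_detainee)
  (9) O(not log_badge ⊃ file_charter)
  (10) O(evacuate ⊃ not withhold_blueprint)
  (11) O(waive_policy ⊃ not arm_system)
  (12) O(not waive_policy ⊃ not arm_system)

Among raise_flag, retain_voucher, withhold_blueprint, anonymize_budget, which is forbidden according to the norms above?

raise_flag

Premises 12 and 11 are O(not waive_policy ⊃ not arm_system) and O(waive_policy ⊃ not arm_system); every ideal world satisfies not waive_policy or waive_policy, so in either case not arm_system holds — hence O(not arm_system).
Applying K to premise 5 (O(not arm_system ⊃ not file_charter)) and O(not arm_system) yields O(not file_charter).
Premise 9 is O(not log_badge ⊃ file_charter); contrapositively O(not file_charter ⊃ log_badge). Since O(not file_charter) holds, K gives O(log_badge).
Premise 2 is O(log_badge ⊃ withhold_blueprint); since O(log_badge), deontic closure gives O(withhold_blueprint).
Premise 10 is O(evacuate ⊃ not withhold_blueprint); contrapositively O(withhold_blueprint ⊃ not evacuate). Since O(withhold_blueprint) holds, K gives O(not evacuate).
The contrapositive of premise 7 (O(not retain_voucher ⊃ evacuate)) is O(not evacuate ⊃ retain_voucher), and O(not evacuate) is already established, so O(retain_voucher).
Premise 6 is O(retain_voucher ⊃ not raise_flag); since O(retain_voucher), deontic closure gives O(not raise_flag).
So O(not raise_flag) holds, i.e. raise_flag is forbidden. None of the other listed options is forbidden under the premises.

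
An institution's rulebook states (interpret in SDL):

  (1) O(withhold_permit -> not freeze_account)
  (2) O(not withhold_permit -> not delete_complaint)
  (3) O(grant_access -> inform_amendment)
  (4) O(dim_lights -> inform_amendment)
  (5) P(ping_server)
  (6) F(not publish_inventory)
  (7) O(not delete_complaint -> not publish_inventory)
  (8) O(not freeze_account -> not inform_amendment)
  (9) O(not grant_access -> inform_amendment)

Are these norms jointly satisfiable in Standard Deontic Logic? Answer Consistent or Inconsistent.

Inconsistent

Premises 3 and 9 cover both cases: O(grant_access -> inform_amendment) and O(not grant_access -> inform_amendment). Since grant_access ∨ not grant_access is a tautology, O(inform_amendment) follows.
Premise 8, O(not freeze_account -> not inform_amendment), contraposes to O(inform_amendment -> freeze_account); with O(inform_amendment) we get O(freeze_account).
The contrapositive of premise 1 (O(withhold_permit -> not freeze_account)) is O(freeze_account -> not withhold_permit), and O(freeze_account) is already established, so O(not withhold_permit).
Applying K to premise 2 (O(not withhold_permit -> not delete_complaint)) and O(not withhold_permit) yields O(not delete_complaint).
With premise 7, O(not delete_complaint -> not publish_inventory), the K-axiom yields O(not publish_inventory).
But premise 6, F(not publish_inventory), means O(publish_inventory).
We now have both O(not publish_inventory) and O(publish_inventory) — publish_inventory is simultaneously obligatory and forbidden, violating the D-axiom.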